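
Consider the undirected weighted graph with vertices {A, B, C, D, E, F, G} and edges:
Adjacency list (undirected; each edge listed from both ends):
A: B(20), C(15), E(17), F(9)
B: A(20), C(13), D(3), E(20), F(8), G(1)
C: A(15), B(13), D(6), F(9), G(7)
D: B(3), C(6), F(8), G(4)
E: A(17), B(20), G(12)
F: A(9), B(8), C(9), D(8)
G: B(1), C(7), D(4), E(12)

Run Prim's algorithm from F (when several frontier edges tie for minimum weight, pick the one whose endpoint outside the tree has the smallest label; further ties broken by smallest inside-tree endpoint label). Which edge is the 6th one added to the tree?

Prim, starting at F.
Step 1: cheapest edge leaving the tree is B-F (8); add B.
Step 2: cheapest edge leaving the tree is B-G (1); add G.
Step 3: cheapest edge leaving the tree is B-D (3); add D.
Step 4: cheapest edge leaving the tree is C-D (6); add C.
Step 5: cheapest edge leaving the tree is A-F (9); add A.
Step 6: cheapest edge leaving the tree is E-G (12); add E.
The 6th edge added is E-G.

E-G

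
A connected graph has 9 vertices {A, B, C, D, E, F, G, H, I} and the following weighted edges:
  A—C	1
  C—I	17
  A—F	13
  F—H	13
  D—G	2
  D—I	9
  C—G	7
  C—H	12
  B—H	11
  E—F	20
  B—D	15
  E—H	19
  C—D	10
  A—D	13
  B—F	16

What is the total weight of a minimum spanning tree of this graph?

Kruskal's algorithm — process edges by increasing weight (ties by edge label):
A—C (1): add — endpoints in different components.
D—G (2): add — endpoints in different components.
C—G (7): add — endpoints in different components.
D—I (9): add — endpoints in different components.
C—D (10): skip — C and D already connected.
B—H (11): add — endpoints in different components.
C—H (12): add — endpoints in different components.
A—D (13): skip — A and D already connected.
A—F (13): add — endpoints in different components.
F—H (13): skip — F and H already connected.
B—D (15): skip — B and D already connected.
B—F (16): skip — B and F already connected.
C—I (17): skip — C and I already connected.
E—H (19): add — endpoints in different components.
MST edges: A—C, D—G, C—G, D—I, B—H, C—H, A—F, E—H; total weight 1+2+7+9+11+12+13+19 = 74.

74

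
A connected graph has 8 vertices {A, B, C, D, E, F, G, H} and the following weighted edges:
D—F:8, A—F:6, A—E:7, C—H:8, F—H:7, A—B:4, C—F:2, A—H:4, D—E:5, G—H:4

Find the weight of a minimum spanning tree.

32

Kruskal: consider edges lightest-first.
C—F (2): add — endpoints in different components.
A—B (4): add — endpoints in different components.
A—H (4): add — endpoints in different components.
G—H (4): add — endpoints in different components.
D—E (5): add — endpoints in different components.
A—F (6): add — endpoints in different components.
A—E (7): add — endpoints in different components.
MST edges: C—F, A—B, A—H, G—H, D—E, A—F, A—E; total weight 2+4+4+4+5+6+7 = 32.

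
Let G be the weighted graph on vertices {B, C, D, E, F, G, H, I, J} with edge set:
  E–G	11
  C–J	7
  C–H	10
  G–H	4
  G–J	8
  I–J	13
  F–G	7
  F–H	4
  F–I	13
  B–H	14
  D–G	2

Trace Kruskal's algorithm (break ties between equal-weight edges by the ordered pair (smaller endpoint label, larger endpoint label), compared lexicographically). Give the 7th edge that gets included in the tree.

F-I

Sort edges by weight, then run Kruskal:
D–G (2): add — endpoints in different components.
F–H (4): add — endpoints in different components.
G–H (4): add — endpoints in different components.
C–J (7): add — endpoints in different components.
F–G (7): skip — F and G already connected.
G–J (8): add — endpoints in different components.
C–H (10): skip — C and H already connected.
E–G (11): add — endpoints in different components.
F–I (13): add — endpoints in different components.
I–J (13): skip — I and J already connected.
B–H (14): add — endpoints in different components.
The 7th edge added is F–I.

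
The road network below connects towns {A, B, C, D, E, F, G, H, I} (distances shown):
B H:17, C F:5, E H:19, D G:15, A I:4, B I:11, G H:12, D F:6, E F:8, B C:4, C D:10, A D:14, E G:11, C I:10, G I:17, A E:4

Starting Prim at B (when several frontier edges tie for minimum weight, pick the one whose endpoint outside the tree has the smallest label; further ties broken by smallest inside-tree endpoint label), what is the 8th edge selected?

Prim, starting at B.
Step 1: cheapest edge leaving the tree is B C (4); add C.
Step 2: cheapest edge leaving the tree is C F (5); add F.
Step 3: cheapest edge leaving the tree is D F (6); add D.
Step 4: cheapest edge leaving the tree is E F (8); add E.
Step 5: cheapest edge leaving the tree is A E (4); add A.
Step 6: cheapest edge leaving the tree is A I (4); add I.
Step 7: cheapest edge leaving the tree is E G (11); add G.
Step 8: cheapest edge leaving the tree is G H (12); add H.
The 8th edge added is G H.

G-H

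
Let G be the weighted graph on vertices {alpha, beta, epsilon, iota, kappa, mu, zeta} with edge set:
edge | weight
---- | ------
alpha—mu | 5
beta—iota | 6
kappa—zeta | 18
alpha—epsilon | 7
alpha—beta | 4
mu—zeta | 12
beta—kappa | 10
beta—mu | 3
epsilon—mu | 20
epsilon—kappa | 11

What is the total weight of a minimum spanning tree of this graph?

42

Sort edges by weight, then run Kruskal:
beta—mu (3): add. Components now {alpha} {kappa} {beta,mu} {iota} {zeta} {epsilon}
alpha—beta (4): add. Components now {alpha,beta,mu} {kappa} {iota} {zeta} {epsilon}
alpha—mu (5): skip — alpha and mu already connected.
beta—iota (6): add. Components now {alpha,beta,iota,mu} {kappa} {zeta} {epsilon}
alpha—epsilon (7): add. Components now {alpha,beta,epsilon,iota,mu} {kappa} {zeta}
beta—kappa (10): add. Components now {alpha,beta,epsilon,iota,kappa,mu} {zeta}
epsilon—kappa (11): skip — kappa and epsilon already connected.
mu—zeta (12): add. Components now {alpha,beta,epsilon,iota,kappa,mu,zeta}
MST edges: beta—mu, alpha—beta, beta—iota, alpha—epsilon, beta—kappa, mu—zeta; total weight 3+4+6+7+10+12 = 42.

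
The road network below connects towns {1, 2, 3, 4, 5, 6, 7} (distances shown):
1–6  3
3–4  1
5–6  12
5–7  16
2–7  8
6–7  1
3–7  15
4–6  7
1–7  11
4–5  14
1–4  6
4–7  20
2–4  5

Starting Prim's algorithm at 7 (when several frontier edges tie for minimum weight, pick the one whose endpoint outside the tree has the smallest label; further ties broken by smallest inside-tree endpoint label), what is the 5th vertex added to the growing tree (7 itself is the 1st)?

Grow the tree from 7 using Prim:
Step 1: frontier [6–7 1, 2–7 8, 1–7 11, 3–7 15, 5–7 16, 4–7 20] → take 6–7 (1); add 6.
Step 2: frontier [1–6 3, 4–6 7, 5–6 12, 2–7 8, 1–7 11, 3–7 15, 5–7 16, 4–7 20] → take 1–6 (3); add 1.
Step 3: frontier [1–4 6, 4–6 7, 5–6 12, 2–7 8, 3–7 15, 5–7 16, 4–7 20] → take 1–4 (6); add 4.
Step 4: frontier [3–4 1, 2–4 5, 4–5 14, 5–6 12, 2–7 8, 3–7 15, 5–7 16] → take 3–4 (1); add 3.
Step 5: frontier [2–4 5, 4–5 14, 5–6 12, 2–7 8, 5–7 16] → take 2–4 (5); add 2.
Step 6: frontier [4–5 14, 5–6 12, 5–7 16] → take 5–6 (12); add 5.
Vertex order: 7, 6, 1, 4, 3, 2, 5. The 5th vertex is 3.

3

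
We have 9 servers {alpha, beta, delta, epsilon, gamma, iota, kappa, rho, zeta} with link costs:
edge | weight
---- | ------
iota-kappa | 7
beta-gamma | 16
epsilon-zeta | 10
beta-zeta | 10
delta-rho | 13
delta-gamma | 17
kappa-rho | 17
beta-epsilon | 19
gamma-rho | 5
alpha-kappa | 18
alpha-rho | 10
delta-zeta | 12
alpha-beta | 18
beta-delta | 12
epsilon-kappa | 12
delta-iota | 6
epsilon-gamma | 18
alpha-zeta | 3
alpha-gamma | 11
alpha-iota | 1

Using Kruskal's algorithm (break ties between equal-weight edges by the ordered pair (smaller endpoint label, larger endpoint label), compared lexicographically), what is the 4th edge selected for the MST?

delta-iota

Sort edges by weight, then run Kruskal:
alpha-iota (1): add — endpoints in different components.
alpha-zeta (3): add — endpoints in different components.
gamma-rho (5): add — endpoints in different components.
delta-iota (6): add — endpoints in different components.
iota-kappa (7): add — endpoints in different components.
alpha-rho (10): add — endpoints in different components.
beta-zeta (10): add — endpoints in different components.
epsilon-zeta (10): add — endpoints in different components.
The 4th edge added is delta-iota.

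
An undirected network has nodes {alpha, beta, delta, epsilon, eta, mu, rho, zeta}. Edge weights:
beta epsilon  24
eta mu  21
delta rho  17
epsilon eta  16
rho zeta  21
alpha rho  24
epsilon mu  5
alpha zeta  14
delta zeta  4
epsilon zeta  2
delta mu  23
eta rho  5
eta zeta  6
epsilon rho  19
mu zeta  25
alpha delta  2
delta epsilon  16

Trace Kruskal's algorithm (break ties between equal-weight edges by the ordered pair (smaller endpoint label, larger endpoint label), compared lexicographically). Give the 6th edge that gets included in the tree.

eta-zeta

Kruskal: consider edges lightest-first.
alpha delta (2): add — endpoints in different components.
epsilon zeta (2): add — endpoints in different components.
delta zeta (4): add — endpoints in different components.
epsilon mu (5): add — endpoints in different components.
eta rho (5): add — endpoints in different components.
eta zeta (6): add — endpoints in different components.
alpha zeta (14): skip — alpha and zeta already connected.
delta epsilon (16): skip — epsilon and delta already connected.
epsilon eta (16): skip — epsilon and eta already connected.
delta rho (17): skip — delta and rho already connected.
epsilon rho (19): skip — epsilon and rho already connected.
eta mu (21): skip — mu and eta already connected.
rho zeta (21): skip — zeta and rho already connected.
delta mu (23): skip — mu and delta already connected.
alpha rho (24): skip — alpha and rho already connected.
beta epsilon (24): add — endpoints in different components.
The 6th edge added is eta zeta.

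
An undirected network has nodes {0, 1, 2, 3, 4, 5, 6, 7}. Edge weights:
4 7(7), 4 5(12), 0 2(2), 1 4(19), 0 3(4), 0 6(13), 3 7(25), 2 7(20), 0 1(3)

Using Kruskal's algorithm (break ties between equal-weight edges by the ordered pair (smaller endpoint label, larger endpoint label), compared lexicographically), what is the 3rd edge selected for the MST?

0-3

Kruskal: consider edges lightest-first.
0 2 (2): add — endpoints in different components.
0 1 (3): add — endpoints in different components.
0 3 (4): add — endpoints in different components.
4 7 (7): add — endpoints in different components.
4 5 (12): add — endpoints in different components.
0 6 (13): add — endpoints in different components.
1 4 (19): add — endpoints in different components.
The 3rd edge added is 0 3.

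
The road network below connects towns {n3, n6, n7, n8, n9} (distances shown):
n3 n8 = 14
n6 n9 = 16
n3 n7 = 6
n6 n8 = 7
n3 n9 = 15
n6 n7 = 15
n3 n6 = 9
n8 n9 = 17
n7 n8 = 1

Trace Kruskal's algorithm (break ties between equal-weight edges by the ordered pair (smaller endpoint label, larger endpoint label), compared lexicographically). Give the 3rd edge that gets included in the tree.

Kruskal's algorithm — process edges by increasing weight (ties by edge label):
n7 n8 (1): add — endpoints in different components.
n3 n7 (6): add — endpoints in different components.
n6 n8 (7): add — endpoints in different components.
n3 n6 (9): skip — n6 and n3 already connected.
n3 n8 (14): skip — n3 and n8 already connected.
n3 n9 (15): add — endpoints in different components.
The 3rd edge added is n6 n8.

n6-n8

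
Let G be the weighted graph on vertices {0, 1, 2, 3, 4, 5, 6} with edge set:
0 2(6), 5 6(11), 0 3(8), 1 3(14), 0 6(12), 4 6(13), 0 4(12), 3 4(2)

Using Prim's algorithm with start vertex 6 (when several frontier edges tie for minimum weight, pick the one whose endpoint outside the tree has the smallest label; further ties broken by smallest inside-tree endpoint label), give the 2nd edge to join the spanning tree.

Grow the tree from 6 using Prim:
Step 1: frontier [5 6 11, 0 6 12, 4 6 13] → take 5 6 (11); add 5.
Step 2: frontier [0 6 12, 4 6 13] → take 0 6 (12); add 0.
Step 3: frontier [0 2 6, 0 3 8, 0 4 12, 4 6 13] → take 0 2 (6); add 2.
Step 4: frontier [0 3 8, 0 4 12, 4 6 13] → take 0 3 (8); add 3.
Step 5: frontier [0 4 12, 3 4 2, 1 3 14, 4 6 13] → take 3 4 (2); add 4.
Step 6: frontier [1 3 14] → take 1 3 (14); add 1.
The 2nd edge added is 0 6.

0-6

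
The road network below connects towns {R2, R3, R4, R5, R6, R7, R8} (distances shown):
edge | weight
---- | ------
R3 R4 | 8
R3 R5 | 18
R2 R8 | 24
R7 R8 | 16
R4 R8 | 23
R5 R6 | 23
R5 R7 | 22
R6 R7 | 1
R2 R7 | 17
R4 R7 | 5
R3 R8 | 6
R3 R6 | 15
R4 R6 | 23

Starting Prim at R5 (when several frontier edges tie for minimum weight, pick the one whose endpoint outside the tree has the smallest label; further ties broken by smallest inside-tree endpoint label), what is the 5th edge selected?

Grow the tree from R5 using Prim:
Step 1: frontier [R3 R5 18, R5 R7 22, R5 R6 23] → take R3 R5 (18); add R3.
Step 2: frontier [R3 R8 6, R3 R4 8, R3 R6 15, R5 R7 22, R5 R6 23] → take R3 R8 (6); add R8.
Step 3: frontier [R3 R4 8, R3 R6 15, R5 R7 22, R5 R6 23, R7 R8 16, R4 R8 23, R2 R8 24] → take R3 R4 (8); add R4.
Step 4: frontier [R3 R6 15, R4 R7 5, R4 R6 23, R5 R7 22, R5 R6 23, R7 R8 16, R2 R8 24] → take R4 R7 (5); add R7.
Step 5: frontier [R3 R6 15, R4 R6 23, R5 R6 23, R6 R7 1, R2 R7 17, R2 R8 24] → take R6 R7 (1); add R6.
Step 6: frontier [R2 R7 17, R2 R8 24] → take R2 R7 (17); add R2.
The 5th edge added is R6 R7.

R6-R7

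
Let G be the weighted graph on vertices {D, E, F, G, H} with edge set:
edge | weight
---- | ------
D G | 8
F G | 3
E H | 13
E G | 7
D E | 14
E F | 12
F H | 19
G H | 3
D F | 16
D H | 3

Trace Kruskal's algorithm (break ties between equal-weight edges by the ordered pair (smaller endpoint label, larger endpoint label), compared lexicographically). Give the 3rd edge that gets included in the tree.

Sort edges by weight, then run Kruskal:
D H (3): add — endpoints in different components.
F G (3): add — endpoints in different components.
G H (3): add — endpoints in different components.
E G (7): add — endpoints in different components.
The 3rd edge added is G H.

G-H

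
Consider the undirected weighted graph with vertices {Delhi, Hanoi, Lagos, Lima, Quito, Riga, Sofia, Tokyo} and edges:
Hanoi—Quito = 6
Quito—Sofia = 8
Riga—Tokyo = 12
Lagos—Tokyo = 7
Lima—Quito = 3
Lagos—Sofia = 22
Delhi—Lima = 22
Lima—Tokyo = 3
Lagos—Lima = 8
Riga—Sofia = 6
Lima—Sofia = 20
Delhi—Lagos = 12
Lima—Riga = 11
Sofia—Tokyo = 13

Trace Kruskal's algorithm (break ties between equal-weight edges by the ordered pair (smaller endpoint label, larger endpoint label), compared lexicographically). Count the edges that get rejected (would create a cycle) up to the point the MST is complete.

2

Sort edges by weight, then run Kruskal:
Lima—Quito (3): add — endpoints in different components.
Lima—Tokyo (3): add — endpoints in different components.
Hanoi—Quito (6): add — endpoints in different components.
Riga—Sofia (6): add — endpoints in different components.
Lagos—Tokyo (7): add — endpoints in different components.
Lagos—Lima (8): skip — Lima and Lagos already connected.
Quito—Sofia (8): add — endpoints in different components.
Lima—Riga (11): skip — Lima and Riga already connected.
Delhi—Lagos (12): add — endpoints in different components.
Edges rejected before the tree was complete: 2.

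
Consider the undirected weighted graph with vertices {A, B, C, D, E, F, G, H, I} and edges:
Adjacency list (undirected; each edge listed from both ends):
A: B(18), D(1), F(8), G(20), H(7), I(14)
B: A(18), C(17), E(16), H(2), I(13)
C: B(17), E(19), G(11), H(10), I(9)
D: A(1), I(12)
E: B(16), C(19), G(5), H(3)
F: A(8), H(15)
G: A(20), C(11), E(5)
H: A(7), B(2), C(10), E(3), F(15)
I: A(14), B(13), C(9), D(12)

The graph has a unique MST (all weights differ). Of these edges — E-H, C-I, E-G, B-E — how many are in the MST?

3

Kruskal: consider edges lightest-first.
A-D (1): add — endpoints in different components.
B-H (2): add — endpoints in different components.
E-H (3): add — endpoints in different components.
E-G (5): add — endpoints in different components.
A-H (7): add — endpoints in different components.
A-F (8): add — endpoints in different components.
C-I (9): add — endpoints in different components.
C-H (10): add — endpoints in different components.
MST edge set: {A-D, B-H, E-H, E-G, A-H, A-F, C-I, C-H}.
Of the listed edges, {E-H, C-I, E-G} are in the MST → 3.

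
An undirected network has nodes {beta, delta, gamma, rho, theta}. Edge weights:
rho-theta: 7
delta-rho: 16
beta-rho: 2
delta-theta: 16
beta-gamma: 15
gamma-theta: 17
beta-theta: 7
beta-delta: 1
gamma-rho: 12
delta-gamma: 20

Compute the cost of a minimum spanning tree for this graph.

Sort edges by weight, then run Kruskal:
beta-delta (1): add — endpoints in different components.
beta-rho (2): add — endpoints in different components.
beta-theta (7): add — endpoints in different components.
rho-theta (7): skip — rho and theta already connected.
gamma-rho (12): add — endpoints in different components.
MST edges: beta-delta, beta-rho, beta-theta, gamma-rho; total weight 1+2+7+12 = 22.

22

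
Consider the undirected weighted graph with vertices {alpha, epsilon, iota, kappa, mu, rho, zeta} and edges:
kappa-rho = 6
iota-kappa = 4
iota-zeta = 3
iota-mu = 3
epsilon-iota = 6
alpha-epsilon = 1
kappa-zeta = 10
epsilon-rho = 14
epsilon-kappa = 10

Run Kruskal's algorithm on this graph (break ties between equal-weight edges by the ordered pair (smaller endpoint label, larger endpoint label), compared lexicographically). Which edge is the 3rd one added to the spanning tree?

Kruskal's algorithm — process edges by increasing weight (ties by edge label):
alpha-epsilon (1): add — endpoints in different components.
iota-mu (3): add — endpoints in different components.
iota-zeta (3): add — endpoints in different components.
iota-kappa (4): add — endpoints in different components.
epsilon-iota (6): add — endpoints in different components.
kappa-rho (6): add — endpoints in different components.
The 3rd edge added is iota-zeta.

iota-zeta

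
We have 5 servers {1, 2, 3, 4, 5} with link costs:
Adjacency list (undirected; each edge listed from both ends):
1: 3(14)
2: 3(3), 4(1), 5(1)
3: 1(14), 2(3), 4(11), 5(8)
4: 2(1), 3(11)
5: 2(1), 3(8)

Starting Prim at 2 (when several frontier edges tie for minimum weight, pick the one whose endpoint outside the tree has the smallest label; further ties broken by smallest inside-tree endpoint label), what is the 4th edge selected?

Grow the tree from 2 using Prim:
Step 1: frontier [2—4 1, 2—5 1, 2—3 3] → take 2—4 (1); add 4.
Step 2: frontier [2—5 1, 2—3 3, 3—4 11] → take 2—5 (1); add 5.
Step 3: frontier [2—3 3, 3—4 11, 3—5 8] → take 2—3 (3); add 3.
Step 4: frontier [1—3 14] → take 1—3 (14); add 1.
The 4th edge added is 1—3.

1-3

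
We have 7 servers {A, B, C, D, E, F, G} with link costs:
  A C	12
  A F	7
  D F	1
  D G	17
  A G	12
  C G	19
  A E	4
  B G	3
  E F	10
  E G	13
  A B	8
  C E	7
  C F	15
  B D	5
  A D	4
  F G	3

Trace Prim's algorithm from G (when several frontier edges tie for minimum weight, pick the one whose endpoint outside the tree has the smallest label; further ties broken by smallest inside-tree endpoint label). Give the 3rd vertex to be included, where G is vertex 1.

Prim's algorithm from G:
Step 1: cheapest edge leaving the tree is B G (3); add B.
Step 2: cheapest edge leaving the tree is F G (3); add F.
Step 3: cheapest edge leaving the tree is D F (1); add D.
Step 4: cheapest edge leaving the tree is A D (4); add A.
Step 5: cheapest edge leaving the tree is A E (4); add E.
Step 6: cheapest edge leaving the tree is C E (7); add C.
Vertex order: G, B, F, D, A, E, C. The 3rd vertex is F.

F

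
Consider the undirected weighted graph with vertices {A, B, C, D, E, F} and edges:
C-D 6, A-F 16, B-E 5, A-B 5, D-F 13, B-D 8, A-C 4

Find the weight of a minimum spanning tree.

33

Grow the tree from C using Prim:
Step 1: frontier [A-C 4, C-D 6] → take A-C (4); add A.
Step 2: frontier [A-B 5, A-F 16, C-D 6] → take A-B (5); add B.
Step 3: frontier [A-F 16, B-E 5, B-D 8, C-D 6] → take B-E (5); add E.
Step 4: frontier [A-F 16, B-D 8, C-D 6] → take C-D (6); add D.
Step 5: frontier [A-F 16, D-F 13] → take D-F (13); add F.
MST edges: A-C, A-B, B-E, C-D, D-F; total weight 4+5+5+6+13 = 33.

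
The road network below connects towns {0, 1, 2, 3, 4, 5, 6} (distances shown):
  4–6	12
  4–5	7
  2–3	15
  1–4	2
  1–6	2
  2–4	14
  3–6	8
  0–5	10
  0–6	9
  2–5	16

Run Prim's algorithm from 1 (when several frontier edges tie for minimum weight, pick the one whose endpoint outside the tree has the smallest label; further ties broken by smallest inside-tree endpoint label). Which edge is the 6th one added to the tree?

Grow the tree from 1 using Prim:
Step 1: frontier [1–4 2, 1–6 2] → take 1–4 (2); add 4.
Step 2: frontier [1–6 2, 4–5 7, 4–6 12, 2–4 14] → take 1–6 (2); add 6.
Step 3: frontier [4–5 7, 2–4 14, 3–6 8, 0–6 9] → take 4–5 (7); add 5.
Step 4: frontier [2–4 14, 0–5 10, 2–5 16, 3–6 8, 0–6 9] → take 3–6 (8); add 3.
Step 5: frontier [2–3 15, 2–4 14, 0–5 10, 2–5 16, 0–6 9] → take 0–6 (9); add 0.
Step 6: frontier [2–3 15, 2–4 14, 2–5 16] → take 2–4 (14); add 2.
The 6th edge added is 2–4.

2-4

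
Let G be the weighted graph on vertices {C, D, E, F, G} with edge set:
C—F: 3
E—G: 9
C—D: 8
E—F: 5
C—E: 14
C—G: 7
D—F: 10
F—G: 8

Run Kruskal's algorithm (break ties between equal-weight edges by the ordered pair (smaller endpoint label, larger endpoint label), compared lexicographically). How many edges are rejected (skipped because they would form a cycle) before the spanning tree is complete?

0

Sort edges by weight, then run Kruskal:
C—F (3): add — endpoints in different components.
E—F (5): add — endpoints in different components.
C—G (7): add — endpoints in different components.
C—D (8): add — endpoints in different components.
Edges rejected before the tree was complete: 0.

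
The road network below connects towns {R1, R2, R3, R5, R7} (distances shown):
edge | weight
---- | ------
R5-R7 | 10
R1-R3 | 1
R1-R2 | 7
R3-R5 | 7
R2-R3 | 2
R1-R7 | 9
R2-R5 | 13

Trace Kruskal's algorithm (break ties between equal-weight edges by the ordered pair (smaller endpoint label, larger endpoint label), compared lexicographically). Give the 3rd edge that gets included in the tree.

R3-R5

Sort edges by weight, then run Kruskal:
R1-R3 (1): add. Components now {R2} {R1,R3} {R5} {R7}
R2-R3 (2): add. Components now {R1,R2,R3} {R5} {R7}
R1-R2 (7): skip — R2 and R1 already connected.
R3-R5 (7): add. Components now {R1,R2,R3,R5} {R7}
R1-R7 (9): add. Components now {R1,R2,R3,R5,R7}
The 3rd edge added is R3-R5.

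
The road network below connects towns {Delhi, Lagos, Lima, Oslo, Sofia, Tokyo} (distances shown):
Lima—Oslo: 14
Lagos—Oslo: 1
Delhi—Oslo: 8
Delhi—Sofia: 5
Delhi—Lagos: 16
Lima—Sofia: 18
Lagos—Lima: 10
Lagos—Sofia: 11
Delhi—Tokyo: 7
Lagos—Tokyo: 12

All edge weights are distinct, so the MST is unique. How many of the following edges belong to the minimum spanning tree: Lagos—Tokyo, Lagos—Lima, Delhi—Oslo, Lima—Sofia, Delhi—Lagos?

2

Kruskal: consider edges lightest-first.
Lagos—Oslo (1): add. Components now {Delhi} {Lagos,Oslo} {Tokyo} {Lima} {Sofia}
Delhi—Sofia (5): add. Components now {Delhi,Sofia} {Lagos,Oslo} {Tokyo} {Lima}
Delhi—Tokyo (7): add. Components now {Delhi,Sofia,Tokyo} {Lagos,Oslo} {Lima}
Delhi—Oslo (8): add. Components now {Delhi,Lagos,Oslo,Sofia,Tokyo} {Lima}
Lagos—Lima (10): add. Components now {Delhi,Lagos,Lima,Oslo,Sofia,Tokyo}
MST edge set: {Lagos—Oslo, Delhi—Sofia, Delhi—Tokyo, Delhi—Oslo, Lagos—Lima}.
Of the listed edges, {Lagos—Lima, Delhi—Oslo} are in the MST → 2.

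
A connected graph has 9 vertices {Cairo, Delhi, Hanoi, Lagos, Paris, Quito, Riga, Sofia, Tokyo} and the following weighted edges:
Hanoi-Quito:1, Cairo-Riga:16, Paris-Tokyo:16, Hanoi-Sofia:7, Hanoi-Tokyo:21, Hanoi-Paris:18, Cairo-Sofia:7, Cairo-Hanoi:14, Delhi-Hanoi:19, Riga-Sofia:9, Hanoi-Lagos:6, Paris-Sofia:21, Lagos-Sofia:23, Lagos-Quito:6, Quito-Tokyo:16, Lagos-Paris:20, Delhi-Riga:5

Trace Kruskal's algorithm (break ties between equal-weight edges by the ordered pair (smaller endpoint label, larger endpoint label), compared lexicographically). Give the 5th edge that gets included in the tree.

Hanoi-Sofia

Kruskal: consider edges lightest-first.
Hanoi-Quito (1): add — endpoints in different components.
Delhi-Riga (5): add — endpoints in different components.
Hanoi-Lagos (6): add — endpoints in different components.
Lagos-Quito (6): skip — Quito and Lagos already connected.
Cairo-Sofia (7): add — endpoints in different components.
Hanoi-Sofia (7): add — endpoints in different components.
Riga-Sofia (9): add — endpoints in different components.
Cairo-Hanoi (14): skip — Hanoi and Cairo already connected.
Cairo-Riga (16): skip — Cairo and Riga already connected.
Paris-Tokyo (16): add — endpoints in different components.
Quito-Tokyo (16): add — endpoints in different components.
The 5th edge added is Hanoi-Sofia.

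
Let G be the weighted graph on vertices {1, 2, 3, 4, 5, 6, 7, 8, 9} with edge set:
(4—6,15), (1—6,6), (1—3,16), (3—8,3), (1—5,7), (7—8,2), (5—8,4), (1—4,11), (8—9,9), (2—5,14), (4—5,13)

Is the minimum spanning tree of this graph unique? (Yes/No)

Yes

Kruskal: consider edges lightest-first.
7—8 (2): add — endpoints in different components.
3—8 (3): add — endpoints in different components.
5—8 (4): add — endpoints in different components.
1—6 (6): add — endpoints in different components.
1—5 (7): add — endpoints in different components.
8—9 (9): add — endpoints in different components.
1—4 (11): add — endpoints in different components.
4—5 (13): skip — 4 and 5 already connected.
2—5 (14): add — endpoints in different components.
Every non-tree edge has weight strictly greater than the heaviest edge on the tree path between its endpoints, so the MST is unique.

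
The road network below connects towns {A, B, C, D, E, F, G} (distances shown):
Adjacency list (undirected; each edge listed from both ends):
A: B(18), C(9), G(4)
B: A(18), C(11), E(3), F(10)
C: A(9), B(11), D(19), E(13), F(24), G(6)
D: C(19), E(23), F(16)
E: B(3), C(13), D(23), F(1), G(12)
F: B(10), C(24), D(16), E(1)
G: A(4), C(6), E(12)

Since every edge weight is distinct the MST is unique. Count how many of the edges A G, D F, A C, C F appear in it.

2

Kruskal's algorithm — process edges by increasing weight (ties by edge label):
E F (1): add. Components now {A} {B} {C} {D} {E,F} {G}
B E (3): add. Components now {A} {B,E,F} {C} {D} {G}
A G (4): add. Components now {A,G} {B,E,F} {C} {D}
C G (6): add. Components now {A,C,G} {B,E,F} {D}
A C (9): skip — A and C already connected.
B F (10): skip — B and F already connected.
B C (11): add. Components now {A,B,C,E,F,G} {D}
E G (12): skip — E and G already connected.
C E (13): skip — C and E already connected.
D F (16): add. Components now {A,B,C,D,E,F,G}
MST edge set: {E F, B E, A G, C G, B C, D F}.
Of the listed edges, {A G, D F} are in the MST → 2.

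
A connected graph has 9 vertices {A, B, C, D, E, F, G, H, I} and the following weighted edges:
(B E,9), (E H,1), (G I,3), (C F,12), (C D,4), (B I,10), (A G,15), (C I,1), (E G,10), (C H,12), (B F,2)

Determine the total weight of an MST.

45

Prim, starting at I.
Step 1: frontier [C I 1, G I 3, B I 10] → take C I (1); add C.
Step 2: frontier [C D 4, C F 12, C H 12, G I 3, B I 10] → take G I (3); add G.
Step 3: frontier [C D 4, C F 12, C H 12, E G 10, A G 15, B I 10] → take C D (4); add D.
Step 4: frontier [C F 12, C H 12, E G 10, A G 15, B I 10] → take B I (10); add B.
Step 5: frontier [B F 2, B E 9, C F 12, C H 12, E G 10, A G 15] → take B F (2); add F.
Step 6: frontier [B E 9, C H 12, E G 10, A G 15] → take B E (9); add E.
Step 7: frontier [C H 12, E H 1, A G 15] → take E H (1); add H.
Step 8: frontier [A G 15] → take A G (15); add A.
MST edges: C I, G I, C D, B I, B F, B E, E H, A G; total weight 1+3+4+10+2+9+1+15 = 45.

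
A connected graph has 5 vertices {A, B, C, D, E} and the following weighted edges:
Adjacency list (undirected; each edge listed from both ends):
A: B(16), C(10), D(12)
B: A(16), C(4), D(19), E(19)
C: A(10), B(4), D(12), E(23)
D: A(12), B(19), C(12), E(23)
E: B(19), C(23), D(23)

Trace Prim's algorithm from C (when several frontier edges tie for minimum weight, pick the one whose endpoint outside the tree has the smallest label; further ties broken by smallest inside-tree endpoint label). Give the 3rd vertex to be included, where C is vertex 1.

A

Prim, starting at C.
Step 1: frontier [B–C 4, A–C 10, C–D 12, C–E 23] → take B–C (4); add B.
Step 2: frontier [A–B 16, B–D 19, B–E 19, A–C 10, C–D 12, C–E 23] → take A–C (10); add A.
Step 3: frontier [A–D 12, B–D 19, B–E 19, C–D 12, C–E 23] → take A–D (12); add D.
Step 4: frontier [B–E 19, C–E 23, D–E 23] → take B–E (19); add E.
Vertex order: C, B, A, D, E. The 3rd vertex is A.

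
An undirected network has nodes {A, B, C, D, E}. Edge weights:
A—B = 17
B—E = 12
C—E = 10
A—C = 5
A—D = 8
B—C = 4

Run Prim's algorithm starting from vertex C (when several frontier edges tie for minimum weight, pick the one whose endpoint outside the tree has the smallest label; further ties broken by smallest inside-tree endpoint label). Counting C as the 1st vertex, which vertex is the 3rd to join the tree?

Prim's algorithm from C:
Step 1: frontier [B—C 4, A—C 5, C—E 10] → take B—C (4); add B.
Step 2: frontier [B—E 12, A—B 17, A—C 5, C—E 10] → take A—C (5); add A.
Step 3: frontier [A—D 8, B—E 12, C—E 10] → take A—D (8); add D.
Step 4: frontier [B—E 12, C—E 10] → take C—E (10); add E.
Vertex order: C, B, A, D, E. The 3rd vertex is A.

A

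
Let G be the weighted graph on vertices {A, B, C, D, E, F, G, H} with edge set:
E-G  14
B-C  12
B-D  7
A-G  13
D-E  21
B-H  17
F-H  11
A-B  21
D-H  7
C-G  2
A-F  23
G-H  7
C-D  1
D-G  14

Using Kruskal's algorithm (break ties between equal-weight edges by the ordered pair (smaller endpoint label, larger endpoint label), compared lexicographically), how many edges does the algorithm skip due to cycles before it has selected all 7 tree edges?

3

Kruskal's algorithm — process edges by increasing weight (ties by edge label):
C-D (1): add — endpoints in different components.
C-G (2): add — endpoints in different components.
B-D (7): add — endpoints in different components.
D-H (7): add — endpoints in different components.
G-H (7): skip — G and H already connected.
F-H (11): add — endpoints in different components.
B-C (12): skip — B and C already connected.
A-G (13): add — endpoints in different components.
D-G (14): skip — D and G already connected.
E-G (14): add — endpoints in different components.
Edges rejected before the tree was complete: 3.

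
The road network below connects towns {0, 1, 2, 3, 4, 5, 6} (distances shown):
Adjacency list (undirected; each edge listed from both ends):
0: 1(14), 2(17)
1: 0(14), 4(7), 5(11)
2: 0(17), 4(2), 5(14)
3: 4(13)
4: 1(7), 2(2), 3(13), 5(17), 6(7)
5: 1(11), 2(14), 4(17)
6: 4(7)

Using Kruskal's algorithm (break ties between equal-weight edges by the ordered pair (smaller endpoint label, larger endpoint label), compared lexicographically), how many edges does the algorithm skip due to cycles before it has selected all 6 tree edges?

Sort edges by weight, then run Kruskal:
2 4 (2): add. Components now {0} {1} {2,4} {3} {5} {6}
1 4 (7): add. Components now {0} {1,2,4} {3} {5} {6}
4 6 (7): add. Components now {0} {1,2,4,6} {3} {5}
1 5 (11): add. Components now {0} {1,2,4,5,6} {3}
3 4 (13): add. Components now {0} {1,2,3,4,5,6}
0 1 (14): add. Components now {0,1,2,3,4,5,6}
Edges rejected before the tree was complete: 0.

0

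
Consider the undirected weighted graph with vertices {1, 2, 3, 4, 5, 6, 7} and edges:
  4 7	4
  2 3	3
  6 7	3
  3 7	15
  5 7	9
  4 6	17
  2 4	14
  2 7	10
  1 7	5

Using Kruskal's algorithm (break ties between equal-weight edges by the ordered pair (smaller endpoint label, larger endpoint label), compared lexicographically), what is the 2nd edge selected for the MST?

Kruskal: consider edges lightest-first.
2 3 (3): add — endpoints in different components.
6 7 (3): add — endpoints in different components.
4 7 (4): add — endpoints in different components.
1 7 (5): add — endpoints in different components.
5 7 (9): add — endpoints in different components.
2 7 (10): add — endpoints in different components.
The 2nd edge added is 6 7.

6-7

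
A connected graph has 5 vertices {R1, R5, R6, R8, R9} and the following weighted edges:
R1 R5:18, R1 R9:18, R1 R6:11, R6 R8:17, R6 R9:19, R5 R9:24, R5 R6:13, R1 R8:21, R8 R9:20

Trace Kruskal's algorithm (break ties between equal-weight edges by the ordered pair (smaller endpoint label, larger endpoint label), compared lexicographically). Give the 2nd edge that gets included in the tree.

Sort edges by weight, then run Kruskal:
R1 R6 (11): add — endpoints in different components.
R5 R6 (13): add — endpoints in different components.
R6 R8 (17): add — endpoints in different components.
R1 R5 (18): skip — R1 and R5 already connected.
R1 R9 (18): add — endpoints in different components.
The 2nd edge added is R5 R6.

R5-R6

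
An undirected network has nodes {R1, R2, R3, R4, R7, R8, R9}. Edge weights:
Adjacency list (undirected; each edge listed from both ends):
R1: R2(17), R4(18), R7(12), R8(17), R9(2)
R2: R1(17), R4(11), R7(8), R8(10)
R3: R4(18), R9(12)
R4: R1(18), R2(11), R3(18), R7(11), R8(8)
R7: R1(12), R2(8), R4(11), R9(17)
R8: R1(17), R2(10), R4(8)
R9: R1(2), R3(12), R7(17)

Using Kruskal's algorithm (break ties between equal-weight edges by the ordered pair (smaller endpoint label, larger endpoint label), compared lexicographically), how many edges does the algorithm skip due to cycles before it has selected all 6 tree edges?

Kruskal: consider edges lightest-first.
R1—R9 (2): add — endpoints in different components.
R2—R7 (8): add — endpoints in different components.
R4—R8 (8): add — endpoints in different components.
R2—R8 (10): add — endpoints in different components.
R2—R4 (11): skip — R2 and R4 already connected.
R4—R7 (11): skip — R7 and R4 already connected.
R1—R7 (12): add — endpoints in different components.
R3—R9 (12): add — endpoints in different components.
Edges rejected before the tree was complete: 2.

2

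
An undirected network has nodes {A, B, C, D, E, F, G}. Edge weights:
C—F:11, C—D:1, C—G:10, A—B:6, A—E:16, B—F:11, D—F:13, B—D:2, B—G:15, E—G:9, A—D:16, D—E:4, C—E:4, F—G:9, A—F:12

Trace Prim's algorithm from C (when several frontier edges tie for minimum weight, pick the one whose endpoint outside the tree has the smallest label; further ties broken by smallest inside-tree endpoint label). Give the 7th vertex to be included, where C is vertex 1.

Prim, starting at C.
Step 1: cheapest edge leaving the tree is C—D (1); add D.
Step 2: cheapest edge leaving the tree is B—D (2); add B.
Step 3: cheapest edge leaving the tree is C—E (4); add E.
Step 4: cheapest edge leaving the tree is A—B (6); add A.
Step 5: cheapest edge leaving the tree is E—G (9); add G.
Step 6: cheapest edge leaving the tree is F—G (9); add F.
Vertex order: C, D, B, E, A, G, F. The 7th vertex is F.

F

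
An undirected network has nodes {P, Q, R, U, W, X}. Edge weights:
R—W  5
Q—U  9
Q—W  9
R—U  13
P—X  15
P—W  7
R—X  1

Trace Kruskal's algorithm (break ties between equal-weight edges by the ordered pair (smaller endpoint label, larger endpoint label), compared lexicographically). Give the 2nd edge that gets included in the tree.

R-W

Kruskal: consider edges lightest-first.
R—X (1): add — endpoints in different components.
R—W (5): add — endpoints in different components.
P—W (7): add — endpoints in different components.
Q—U (9): add — endpoints in different components.
Q—W (9): add — endpoints in different components.
The 2nd edge added is R—W.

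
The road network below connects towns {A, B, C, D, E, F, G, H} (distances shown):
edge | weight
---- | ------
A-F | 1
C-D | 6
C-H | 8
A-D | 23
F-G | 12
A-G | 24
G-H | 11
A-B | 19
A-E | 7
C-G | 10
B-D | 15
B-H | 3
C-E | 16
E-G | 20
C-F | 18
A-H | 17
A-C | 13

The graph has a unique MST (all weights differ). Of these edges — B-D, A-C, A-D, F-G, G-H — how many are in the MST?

Kruskal's algorithm — process edges by increasing weight (ties by edge label):
A-F (1): add — endpoints in different components.
B-H (3): add — endpoints in different components.
C-D (6): add — endpoints in different components.
A-E (7): add — endpoints in different components.
C-H (8): add — endpoints in different components.
C-G (10): add — endpoints in different components.
G-H (11): skip — G and H already connected.
F-G (12): add — endpoints in different components.
MST edge set: {A-F, B-H, C-D, A-E, C-H, C-G, F-G}.
Of the listed edges, {F-G} are in the MST → 1.

1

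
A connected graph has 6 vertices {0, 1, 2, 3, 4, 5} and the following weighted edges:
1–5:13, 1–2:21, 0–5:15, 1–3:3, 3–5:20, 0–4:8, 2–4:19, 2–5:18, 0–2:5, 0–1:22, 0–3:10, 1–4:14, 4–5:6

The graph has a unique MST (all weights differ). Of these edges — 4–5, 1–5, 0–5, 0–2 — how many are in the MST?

Sort edges by weight, then run Kruskal:
1–3 (3): add. Components now {0} {1,3} {2} {4} {5}
0–2 (5): add. Components now {0,2} {1,3} {4} {5}
4–5 (6): add. Components now {0,2} {1,3} {4,5}
0–4 (8): add. Components now {0,2,4,5} {1,3}
0–3 (10): add. Components now {0,1,2,3,4,5}
MST edge set: {1–3, 0–2, 4–5, 0–4, 0–3}.
Of the listed edges, {4–5, 0–2} are in the MST → 2.

2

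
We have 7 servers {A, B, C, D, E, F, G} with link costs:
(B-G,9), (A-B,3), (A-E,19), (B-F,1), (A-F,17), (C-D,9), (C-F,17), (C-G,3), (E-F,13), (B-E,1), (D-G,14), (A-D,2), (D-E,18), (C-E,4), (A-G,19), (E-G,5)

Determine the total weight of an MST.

Prim's algorithm from G:
Step 1: cheapest edge leaving the tree is C-G (3); add C.
Step 2: cheapest edge leaving the tree is C-E (4); add E.
Step 3: cheapest edge leaving the tree is B-E (1); add B.
Step 4: cheapest edge leaving the tree is B-F (1); add F.
Step 5: cheapest edge leaving the tree is A-B (3); add A.
Step 6: cheapest edge leaving the tree is A-D (2); add D.
MST edges: C-G, C-E, B-E, B-F, A-B, A-D; total weight 3+4+1+1+3+2 = 14.

14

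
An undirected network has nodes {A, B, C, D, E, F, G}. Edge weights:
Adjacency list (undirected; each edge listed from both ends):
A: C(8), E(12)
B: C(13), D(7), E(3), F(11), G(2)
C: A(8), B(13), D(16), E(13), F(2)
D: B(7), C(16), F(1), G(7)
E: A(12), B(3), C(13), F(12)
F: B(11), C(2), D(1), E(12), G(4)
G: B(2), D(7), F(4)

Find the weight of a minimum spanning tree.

20

Grow the tree from C using Prim:
Step 1: frontier [C–F 2, A–C 8, B–C 13, C–E 13, C–D 16] → take C–F (2); add F.
Step 2: frontier [A–C 8, B–C 13, C–E 13, C–D 16, D–F 1, F–G 4, B–F 11, E–F 12] → take D–F (1); add D.
Step 3: frontier [A–C 8, B–C 13, C–E 13, B–D 7, D–G 7, F–G 4, B–F 11, E–F 12] → take F–G (4); add G.
Step 4: frontier [A–C 8, B–C 13, C–E 13, B–D 7, B–F 11, E–F 12, B–G 2] → take B–G (2); add B.
Step 5: frontier [B–E 3, A–C 8, C–E 13, E–F 12] → take B–E (3); add E.
Step 6: frontier [A–C 8, A–E 12] → take A–C (8); add A.
MST edges: C–F, D–F, F–G, B–G, B–E, A–C; total weight 2+1+4+2+3+8 = 20.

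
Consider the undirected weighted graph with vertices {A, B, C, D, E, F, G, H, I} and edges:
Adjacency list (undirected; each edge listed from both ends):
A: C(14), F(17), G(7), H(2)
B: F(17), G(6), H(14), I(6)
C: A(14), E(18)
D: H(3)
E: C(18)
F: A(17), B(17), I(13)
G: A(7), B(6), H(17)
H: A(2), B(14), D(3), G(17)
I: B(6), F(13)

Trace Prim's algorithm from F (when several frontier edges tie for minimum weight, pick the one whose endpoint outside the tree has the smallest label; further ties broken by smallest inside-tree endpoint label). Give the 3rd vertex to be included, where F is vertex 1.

B

Grow the tree from F using Prim:
Step 1: cheapest edge leaving the tree is F-I (13); add I.
Step 2: cheapest edge leaving the tree is B-I (6); add B.
Step 3: cheapest edge leaving the tree is B-G (6); add G.
Step 4: cheapest edge leaving the tree is A-G (7); add A.
Step 5: cheapest edge leaving the tree is A-H (2); add H.
Step 6: cheapest edge leaving the tree is D-H (3); add D.
Step 7: cheapest edge leaving the tree is A-C (14); add C.
Step 8: cheapest edge leaving the tree is C-E (18); add E.
Vertex order: F, I, B, G, A, H, D, C, E. The 3rd vertex is B.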